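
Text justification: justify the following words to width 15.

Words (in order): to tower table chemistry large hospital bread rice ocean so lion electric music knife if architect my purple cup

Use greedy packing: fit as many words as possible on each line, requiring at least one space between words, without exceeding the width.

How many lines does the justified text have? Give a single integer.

Answer: 8

Derivation:
Line 1: ['to', 'tower', 'table'] (min_width=14, slack=1)
Line 2: ['chemistry', 'large'] (min_width=15, slack=0)
Line 3: ['hospital', 'bread'] (min_width=14, slack=1)
Line 4: ['rice', 'ocean', 'so'] (min_width=13, slack=2)
Line 5: ['lion', 'electric'] (min_width=13, slack=2)
Line 6: ['music', 'knife', 'if'] (min_width=14, slack=1)
Line 7: ['architect', 'my'] (min_width=12, slack=3)
Line 8: ['purple', 'cup'] (min_width=10, slack=5)
Total lines: 8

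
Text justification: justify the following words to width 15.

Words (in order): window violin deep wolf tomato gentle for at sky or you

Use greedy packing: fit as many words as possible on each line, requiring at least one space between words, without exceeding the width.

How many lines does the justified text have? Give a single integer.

Line 1: ['window', 'violin'] (min_width=13, slack=2)
Line 2: ['deep', 'wolf'] (min_width=9, slack=6)
Line 3: ['tomato', 'gentle'] (min_width=13, slack=2)
Line 4: ['for', 'at', 'sky', 'or'] (min_width=13, slack=2)
Line 5: ['you'] (min_width=3, slack=12)
Total lines: 5

Answer: 5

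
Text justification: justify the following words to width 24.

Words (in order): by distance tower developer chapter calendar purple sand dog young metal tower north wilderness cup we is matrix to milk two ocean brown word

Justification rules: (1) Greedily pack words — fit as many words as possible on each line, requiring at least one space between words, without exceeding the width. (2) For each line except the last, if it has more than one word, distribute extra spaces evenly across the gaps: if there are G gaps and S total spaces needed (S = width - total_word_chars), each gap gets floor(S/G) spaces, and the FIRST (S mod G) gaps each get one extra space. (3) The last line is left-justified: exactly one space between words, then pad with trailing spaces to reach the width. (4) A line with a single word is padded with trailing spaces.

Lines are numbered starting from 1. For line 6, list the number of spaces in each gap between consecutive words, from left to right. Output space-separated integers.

Answer: 1 1 1 1

Derivation:
Line 1: ['by', 'distance', 'tower'] (min_width=17, slack=7)
Line 2: ['developer', 'chapter'] (min_width=17, slack=7)
Line 3: ['calendar', 'purple', 'sand', 'dog'] (min_width=24, slack=0)
Line 4: ['young', 'metal', 'tower', 'north'] (min_width=23, slack=1)
Line 5: ['wilderness', 'cup', 'we', 'is'] (min_width=20, slack=4)
Line 6: ['matrix', 'to', 'milk', 'two', 'ocean'] (min_width=24, slack=0)
Line 7: ['brown', 'word'] (min_width=10, slack=14)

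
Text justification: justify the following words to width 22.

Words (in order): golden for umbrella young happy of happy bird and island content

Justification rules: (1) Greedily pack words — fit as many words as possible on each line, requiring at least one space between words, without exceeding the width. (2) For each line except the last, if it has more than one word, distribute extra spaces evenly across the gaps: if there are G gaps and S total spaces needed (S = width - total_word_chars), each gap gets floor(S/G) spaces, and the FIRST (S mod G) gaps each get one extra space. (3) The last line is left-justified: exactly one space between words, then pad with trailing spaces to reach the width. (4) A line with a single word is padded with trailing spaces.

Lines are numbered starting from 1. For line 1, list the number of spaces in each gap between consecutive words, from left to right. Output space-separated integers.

Line 1: ['golden', 'for', 'umbrella'] (min_width=19, slack=3)
Line 2: ['young', 'happy', 'of', 'happy'] (min_width=20, slack=2)
Line 3: ['bird', 'and', 'island'] (min_width=15, slack=7)
Line 4: ['content'] (min_width=7, slack=15)

Answer: 3 2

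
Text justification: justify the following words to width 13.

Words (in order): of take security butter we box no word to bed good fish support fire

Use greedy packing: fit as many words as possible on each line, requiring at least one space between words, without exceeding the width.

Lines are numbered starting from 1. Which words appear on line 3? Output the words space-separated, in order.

Line 1: ['of', 'take'] (min_width=7, slack=6)
Line 2: ['security'] (min_width=8, slack=5)
Line 3: ['butter', 'we', 'box'] (min_width=13, slack=0)
Line 4: ['no', 'word', 'to'] (min_width=10, slack=3)
Line 5: ['bed', 'good', 'fish'] (min_width=13, slack=0)
Line 6: ['support', 'fire'] (min_width=12, slack=1)

Answer: butter we box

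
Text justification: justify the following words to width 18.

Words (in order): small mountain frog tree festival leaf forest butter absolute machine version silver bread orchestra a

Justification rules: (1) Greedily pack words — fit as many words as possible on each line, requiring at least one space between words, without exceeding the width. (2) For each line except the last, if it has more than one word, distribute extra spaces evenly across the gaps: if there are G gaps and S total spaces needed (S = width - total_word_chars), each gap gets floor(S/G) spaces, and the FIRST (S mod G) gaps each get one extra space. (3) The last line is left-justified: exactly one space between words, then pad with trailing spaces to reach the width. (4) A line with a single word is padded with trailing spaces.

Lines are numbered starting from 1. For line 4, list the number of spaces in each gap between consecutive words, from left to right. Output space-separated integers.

Answer: 3

Derivation:
Line 1: ['small', 'mountain'] (min_width=14, slack=4)
Line 2: ['frog', 'tree', 'festival'] (min_width=18, slack=0)
Line 3: ['leaf', 'forest', 'butter'] (min_width=18, slack=0)
Line 4: ['absolute', 'machine'] (min_width=16, slack=2)
Line 5: ['version', 'silver'] (min_width=14, slack=4)
Line 6: ['bread', 'orchestra', 'a'] (min_width=17, slack=1)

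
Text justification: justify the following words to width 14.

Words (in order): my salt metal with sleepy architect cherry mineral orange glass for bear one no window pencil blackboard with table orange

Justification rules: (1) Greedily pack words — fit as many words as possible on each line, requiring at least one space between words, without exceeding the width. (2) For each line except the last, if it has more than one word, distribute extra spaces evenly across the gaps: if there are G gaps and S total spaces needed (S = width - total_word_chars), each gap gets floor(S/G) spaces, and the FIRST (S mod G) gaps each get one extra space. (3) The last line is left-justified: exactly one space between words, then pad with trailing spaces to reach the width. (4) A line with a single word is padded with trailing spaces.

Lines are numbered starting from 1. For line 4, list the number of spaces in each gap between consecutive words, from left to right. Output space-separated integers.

Answer: 1

Derivation:
Line 1: ['my', 'salt', 'metal'] (min_width=13, slack=1)
Line 2: ['with', 'sleepy'] (min_width=11, slack=3)
Line 3: ['architect'] (min_width=9, slack=5)
Line 4: ['cherry', 'mineral'] (min_width=14, slack=0)
Line 5: ['orange', 'glass'] (min_width=12, slack=2)
Line 6: ['for', 'bear', 'one'] (min_width=12, slack=2)
Line 7: ['no', 'window'] (min_width=9, slack=5)
Line 8: ['pencil'] (min_width=6, slack=8)
Line 9: ['blackboard'] (min_width=10, slack=4)
Line 10: ['with', 'table'] (min_width=10, slack=4)
Line 11: ['orange'] (min_width=6, slack=8)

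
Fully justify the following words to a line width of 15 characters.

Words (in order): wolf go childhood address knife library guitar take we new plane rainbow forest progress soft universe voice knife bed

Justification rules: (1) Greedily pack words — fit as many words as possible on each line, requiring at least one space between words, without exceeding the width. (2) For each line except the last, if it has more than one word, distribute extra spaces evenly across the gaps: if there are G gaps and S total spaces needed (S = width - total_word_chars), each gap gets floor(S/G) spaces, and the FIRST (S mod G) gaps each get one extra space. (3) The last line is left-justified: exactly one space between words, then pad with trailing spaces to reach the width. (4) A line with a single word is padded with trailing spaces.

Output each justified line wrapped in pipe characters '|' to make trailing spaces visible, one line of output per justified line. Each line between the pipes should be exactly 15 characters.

Answer: |wolf         go|
|childhood      |
|address   knife|
|library  guitar|
|take   we   new|
|plane   rainbow|
|forest progress|
|soft   universe|
|voice knife bed|

Derivation:
Line 1: ['wolf', 'go'] (min_width=7, slack=8)
Line 2: ['childhood'] (min_width=9, slack=6)
Line 3: ['address', 'knife'] (min_width=13, slack=2)
Line 4: ['library', 'guitar'] (min_width=14, slack=1)
Line 5: ['take', 'we', 'new'] (min_width=11, slack=4)
Line 6: ['plane', 'rainbow'] (min_width=13, slack=2)
Line 7: ['forest', 'progress'] (min_width=15, slack=0)
Line 8: ['soft', 'universe'] (min_width=13, slack=2)
Line 9: ['voice', 'knife', 'bed'] (min_width=15, slack=0)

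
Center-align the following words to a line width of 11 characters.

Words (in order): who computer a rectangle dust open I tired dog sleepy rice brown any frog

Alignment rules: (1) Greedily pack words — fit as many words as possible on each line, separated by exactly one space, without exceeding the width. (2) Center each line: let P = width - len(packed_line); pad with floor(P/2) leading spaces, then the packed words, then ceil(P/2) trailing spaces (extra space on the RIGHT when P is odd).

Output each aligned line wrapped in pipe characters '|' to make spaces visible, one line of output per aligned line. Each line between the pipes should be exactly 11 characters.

Answer: |    who    |
|computer a |
| rectangle |
|dust open I|
| tired dog |
|sleepy rice|
| brown any |
|   frog    |

Derivation:
Line 1: ['who'] (min_width=3, slack=8)
Line 2: ['computer', 'a'] (min_width=10, slack=1)
Line 3: ['rectangle'] (min_width=9, slack=2)
Line 4: ['dust', 'open', 'I'] (min_width=11, slack=0)
Line 5: ['tired', 'dog'] (min_width=9, slack=2)
Line 6: ['sleepy', 'rice'] (min_width=11, slack=0)
Line 7: ['brown', 'any'] (min_width=9, slack=2)
Line 8: ['frog'] (min_width=4, slack=7)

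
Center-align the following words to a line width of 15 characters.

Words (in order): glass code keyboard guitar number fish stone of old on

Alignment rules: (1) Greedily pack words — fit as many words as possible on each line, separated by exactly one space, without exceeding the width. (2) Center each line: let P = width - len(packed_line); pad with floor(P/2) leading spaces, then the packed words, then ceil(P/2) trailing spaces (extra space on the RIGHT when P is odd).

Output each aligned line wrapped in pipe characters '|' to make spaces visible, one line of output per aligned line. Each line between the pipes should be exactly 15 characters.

Answer: |  glass code   |
|keyboard guitar|
|  number fish  |
|stone of old on|

Derivation:
Line 1: ['glass', 'code'] (min_width=10, slack=5)
Line 2: ['keyboard', 'guitar'] (min_width=15, slack=0)
Line 3: ['number', 'fish'] (min_width=11, slack=4)
Line 4: ['stone', 'of', 'old', 'on'] (min_width=15, slack=0)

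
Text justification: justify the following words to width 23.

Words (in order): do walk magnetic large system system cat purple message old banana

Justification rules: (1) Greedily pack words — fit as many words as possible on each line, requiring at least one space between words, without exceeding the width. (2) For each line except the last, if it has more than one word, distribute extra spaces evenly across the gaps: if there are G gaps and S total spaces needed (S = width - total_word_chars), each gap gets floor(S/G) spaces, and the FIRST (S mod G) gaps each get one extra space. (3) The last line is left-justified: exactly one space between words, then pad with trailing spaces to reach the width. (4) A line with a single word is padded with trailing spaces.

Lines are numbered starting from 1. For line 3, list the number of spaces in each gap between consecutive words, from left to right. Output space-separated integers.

Answer: 4 3

Derivation:
Line 1: ['do', 'walk', 'magnetic', 'large'] (min_width=22, slack=1)
Line 2: ['system', 'system', 'cat'] (min_width=17, slack=6)
Line 3: ['purple', 'message', 'old'] (min_width=18, slack=5)
Line 4: ['banana'] (min_width=6, slack=17)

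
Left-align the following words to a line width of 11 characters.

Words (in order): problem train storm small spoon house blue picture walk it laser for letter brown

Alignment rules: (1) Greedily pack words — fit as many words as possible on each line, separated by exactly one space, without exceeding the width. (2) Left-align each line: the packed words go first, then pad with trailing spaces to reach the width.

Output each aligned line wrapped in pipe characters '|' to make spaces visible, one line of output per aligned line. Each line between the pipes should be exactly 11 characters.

Answer: |problem    |
|train storm|
|small spoon|
|house blue |
|picture    |
|walk it    |
|laser for  |
|letter     |
|brown      |

Derivation:
Line 1: ['problem'] (min_width=7, slack=4)
Line 2: ['train', 'storm'] (min_width=11, slack=0)
Line 3: ['small', 'spoon'] (min_width=11, slack=0)
Line 4: ['house', 'blue'] (min_width=10, slack=1)
Line 5: ['picture'] (min_width=7, slack=4)
Line 6: ['walk', 'it'] (min_width=7, slack=4)
Line 7: ['laser', 'for'] (min_width=9, slack=2)
Line 8: ['letter'] (min_width=6, slack=5)
Line 9: ['brown'] (min_width=5, slack=6)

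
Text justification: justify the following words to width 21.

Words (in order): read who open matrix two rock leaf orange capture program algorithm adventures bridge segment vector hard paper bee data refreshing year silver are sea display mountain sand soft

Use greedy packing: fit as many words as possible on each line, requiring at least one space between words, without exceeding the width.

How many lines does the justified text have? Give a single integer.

Line 1: ['read', 'who', 'open', 'matrix'] (min_width=20, slack=1)
Line 2: ['two', 'rock', 'leaf', 'orange'] (min_width=20, slack=1)
Line 3: ['capture', 'program'] (min_width=15, slack=6)
Line 4: ['algorithm', 'adventures'] (min_width=20, slack=1)
Line 5: ['bridge', 'segment', 'vector'] (min_width=21, slack=0)
Line 6: ['hard', 'paper', 'bee', 'data'] (min_width=19, slack=2)
Line 7: ['refreshing', 'year'] (min_width=15, slack=6)
Line 8: ['silver', 'are', 'sea'] (min_width=14, slack=7)
Line 9: ['display', 'mountain', 'sand'] (min_width=21, slack=0)
Line 10: ['soft'] (min_width=4, slack=17)
Total lines: 10

Answer: 10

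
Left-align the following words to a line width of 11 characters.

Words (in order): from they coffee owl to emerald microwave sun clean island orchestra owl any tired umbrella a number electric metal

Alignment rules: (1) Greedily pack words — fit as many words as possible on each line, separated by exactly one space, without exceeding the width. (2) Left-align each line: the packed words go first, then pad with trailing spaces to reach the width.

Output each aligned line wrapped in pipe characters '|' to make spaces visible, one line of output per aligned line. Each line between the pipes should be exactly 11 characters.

Line 1: ['from', 'they'] (min_width=9, slack=2)
Line 2: ['coffee', 'owl'] (min_width=10, slack=1)
Line 3: ['to', 'emerald'] (min_width=10, slack=1)
Line 4: ['microwave'] (min_width=9, slack=2)
Line 5: ['sun', 'clean'] (min_width=9, slack=2)
Line 6: ['island'] (min_width=6, slack=5)
Line 7: ['orchestra'] (min_width=9, slack=2)
Line 8: ['owl', 'any'] (min_width=7, slack=4)
Line 9: ['tired'] (min_width=5, slack=6)
Line 10: ['umbrella', 'a'] (min_width=10, slack=1)
Line 11: ['number'] (min_width=6, slack=5)
Line 12: ['electric'] (min_width=8, slack=3)
Line 13: ['metal'] (min_width=5, slack=6)

Answer: |from they  |
|coffee owl |
|to emerald |
|microwave  |
|sun clean  |
|island     |
|orchestra  |
|owl any    |
|tired      |
|umbrella a |
|number     |
|electric   |
|metal      |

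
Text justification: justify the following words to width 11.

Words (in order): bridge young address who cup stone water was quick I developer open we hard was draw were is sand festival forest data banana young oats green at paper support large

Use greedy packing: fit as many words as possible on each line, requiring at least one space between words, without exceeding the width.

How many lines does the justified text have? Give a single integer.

Answer: 19

Derivation:
Line 1: ['bridge'] (min_width=6, slack=5)
Line 2: ['young'] (min_width=5, slack=6)
Line 3: ['address', 'who'] (min_width=11, slack=0)
Line 4: ['cup', 'stone'] (min_width=9, slack=2)
Line 5: ['water', 'was'] (min_width=9, slack=2)
Line 6: ['quick', 'I'] (min_width=7, slack=4)
Line 7: ['developer'] (min_width=9, slack=2)
Line 8: ['open', 'we'] (min_width=7, slack=4)
Line 9: ['hard', 'was'] (min_width=8, slack=3)
Line 10: ['draw', 'were'] (min_width=9, slack=2)
Line 11: ['is', 'sand'] (min_width=7, slack=4)
Line 12: ['festival'] (min_width=8, slack=3)
Line 13: ['forest', 'data'] (min_width=11, slack=0)
Line 14: ['banana'] (min_width=6, slack=5)
Line 15: ['young', 'oats'] (min_width=10, slack=1)
Line 16: ['green', 'at'] (min_width=8, slack=3)
Line 17: ['paper'] (min_width=5, slack=6)
Line 18: ['support'] (min_width=7, slack=4)
Line 19: ['large'] (min_width=5, slack=6)
Total lines: 19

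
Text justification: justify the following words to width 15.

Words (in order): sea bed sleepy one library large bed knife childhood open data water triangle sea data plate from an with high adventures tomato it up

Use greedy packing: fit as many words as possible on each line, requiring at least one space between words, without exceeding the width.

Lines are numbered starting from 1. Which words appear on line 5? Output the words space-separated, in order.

Line 1: ['sea', 'bed', 'sleepy'] (min_width=14, slack=1)
Line 2: ['one', 'library'] (min_width=11, slack=4)
Line 3: ['large', 'bed', 'knife'] (min_width=15, slack=0)
Line 4: ['childhood', 'open'] (min_width=14, slack=1)
Line 5: ['data', 'water'] (min_width=10, slack=5)
Line 6: ['triangle', 'sea'] (min_width=12, slack=3)
Line 7: ['data', 'plate', 'from'] (min_width=15, slack=0)
Line 8: ['an', 'with', 'high'] (min_width=12, slack=3)
Line 9: ['adventures'] (min_width=10, slack=5)
Line 10: ['tomato', 'it', 'up'] (min_width=12, slack=3)

Answer: data water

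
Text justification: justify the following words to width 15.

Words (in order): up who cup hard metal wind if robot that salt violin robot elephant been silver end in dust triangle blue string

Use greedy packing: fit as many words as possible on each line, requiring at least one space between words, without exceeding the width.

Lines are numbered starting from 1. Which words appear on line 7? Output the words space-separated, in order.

Line 1: ['up', 'who', 'cup', 'hard'] (min_width=15, slack=0)
Line 2: ['metal', 'wind', 'if'] (min_width=13, slack=2)
Line 3: ['robot', 'that', 'salt'] (min_width=15, slack=0)
Line 4: ['violin', 'robot'] (min_width=12, slack=3)
Line 5: ['elephant', 'been'] (min_width=13, slack=2)
Line 6: ['silver', 'end', 'in'] (min_width=13, slack=2)
Line 7: ['dust', 'triangle'] (min_width=13, slack=2)
Line 8: ['blue', 'string'] (min_width=11, slack=4)

Answer: dust triangle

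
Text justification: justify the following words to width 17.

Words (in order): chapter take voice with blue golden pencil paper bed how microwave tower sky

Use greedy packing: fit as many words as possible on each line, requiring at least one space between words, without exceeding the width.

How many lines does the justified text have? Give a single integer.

Line 1: ['chapter', 'take'] (min_width=12, slack=5)
Line 2: ['voice', 'with', 'blue'] (min_width=15, slack=2)
Line 3: ['golden', 'pencil'] (min_width=13, slack=4)
Line 4: ['paper', 'bed', 'how'] (min_width=13, slack=4)
Line 5: ['microwave', 'tower'] (min_width=15, slack=2)
Line 6: ['sky'] (min_width=3, slack=14)
Total lines: 6

Answer: 6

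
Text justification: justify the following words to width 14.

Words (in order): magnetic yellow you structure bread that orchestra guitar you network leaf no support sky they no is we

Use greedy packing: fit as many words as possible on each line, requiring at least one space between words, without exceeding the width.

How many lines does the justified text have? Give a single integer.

Answer: 9

Derivation:
Line 1: ['magnetic'] (min_width=8, slack=6)
Line 2: ['yellow', 'you'] (min_width=10, slack=4)
Line 3: ['structure'] (min_width=9, slack=5)
Line 4: ['bread', 'that'] (min_width=10, slack=4)
Line 5: ['orchestra'] (min_width=9, slack=5)
Line 6: ['guitar', 'you'] (min_width=10, slack=4)
Line 7: ['network', 'leaf'] (min_width=12, slack=2)
Line 8: ['no', 'support', 'sky'] (min_width=14, slack=0)
Line 9: ['they', 'no', 'is', 'we'] (min_width=13, slack=1)
Total lines: 9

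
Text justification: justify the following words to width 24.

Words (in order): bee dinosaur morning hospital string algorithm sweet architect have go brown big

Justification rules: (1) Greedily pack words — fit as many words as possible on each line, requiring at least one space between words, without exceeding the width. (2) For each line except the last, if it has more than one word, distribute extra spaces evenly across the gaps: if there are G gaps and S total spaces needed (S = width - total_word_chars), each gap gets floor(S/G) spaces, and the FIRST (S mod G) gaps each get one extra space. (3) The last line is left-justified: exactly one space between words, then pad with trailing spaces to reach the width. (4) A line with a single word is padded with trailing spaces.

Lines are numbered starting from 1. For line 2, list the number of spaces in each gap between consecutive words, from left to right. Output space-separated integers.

Line 1: ['bee', 'dinosaur', 'morning'] (min_width=20, slack=4)
Line 2: ['hospital', 'string'] (min_width=15, slack=9)
Line 3: ['algorithm', 'sweet'] (min_width=15, slack=9)
Line 4: ['architect', 'have', 'go', 'brown'] (min_width=23, slack=1)
Line 5: ['big'] (min_width=3, slack=21)

Answer: 10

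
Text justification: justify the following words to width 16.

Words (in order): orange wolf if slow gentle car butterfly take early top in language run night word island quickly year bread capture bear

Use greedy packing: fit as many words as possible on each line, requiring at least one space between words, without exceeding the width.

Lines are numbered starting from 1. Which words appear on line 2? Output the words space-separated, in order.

Line 1: ['orange', 'wolf', 'if'] (min_width=14, slack=2)
Line 2: ['slow', 'gentle', 'car'] (min_width=15, slack=1)
Line 3: ['butterfly', 'take'] (min_width=14, slack=2)
Line 4: ['early', 'top', 'in'] (min_width=12, slack=4)
Line 5: ['language', 'run'] (min_width=12, slack=4)
Line 6: ['night', 'word'] (min_width=10, slack=6)
Line 7: ['island', 'quickly'] (min_width=14, slack=2)
Line 8: ['year', 'bread'] (min_width=10, slack=6)
Line 9: ['capture', 'bear'] (min_width=12, slack=4)

Answer: slow gentle car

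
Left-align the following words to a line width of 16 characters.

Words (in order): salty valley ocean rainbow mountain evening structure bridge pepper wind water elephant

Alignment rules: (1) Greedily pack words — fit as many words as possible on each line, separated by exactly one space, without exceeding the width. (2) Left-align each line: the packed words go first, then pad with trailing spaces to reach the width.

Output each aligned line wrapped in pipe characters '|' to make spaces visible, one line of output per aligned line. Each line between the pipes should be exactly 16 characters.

Answer: |salty valley    |
|ocean rainbow   |
|mountain evening|
|structure bridge|
|pepper wind     |
|water elephant  |

Derivation:
Line 1: ['salty', 'valley'] (min_width=12, slack=4)
Line 2: ['ocean', 'rainbow'] (min_width=13, slack=3)
Line 3: ['mountain', 'evening'] (min_width=16, slack=0)
Line 4: ['structure', 'bridge'] (min_width=16, slack=0)
Line 5: ['pepper', 'wind'] (min_width=11, slack=5)
Line 6: ['water', 'elephant'] (min_width=14, slack=2)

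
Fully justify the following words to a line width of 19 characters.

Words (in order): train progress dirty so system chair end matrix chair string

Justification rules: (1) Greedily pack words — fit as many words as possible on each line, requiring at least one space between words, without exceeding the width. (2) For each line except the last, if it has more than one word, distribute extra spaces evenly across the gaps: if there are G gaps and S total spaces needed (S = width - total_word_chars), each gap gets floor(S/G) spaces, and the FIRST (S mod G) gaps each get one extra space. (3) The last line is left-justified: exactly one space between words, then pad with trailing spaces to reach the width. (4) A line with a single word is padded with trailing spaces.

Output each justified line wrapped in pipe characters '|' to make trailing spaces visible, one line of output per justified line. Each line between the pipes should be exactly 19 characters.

Line 1: ['train', 'progress'] (min_width=14, slack=5)
Line 2: ['dirty', 'so', 'system'] (min_width=15, slack=4)
Line 3: ['chair', 'end', 'matrix'] (min_width=16, slack=3)
Line 4: ['chair', 'string'] (min_width=12, slack=7)

Answer: |train      progress|
|dirty   so   system|
|chair   end  matrix|
|chair string       |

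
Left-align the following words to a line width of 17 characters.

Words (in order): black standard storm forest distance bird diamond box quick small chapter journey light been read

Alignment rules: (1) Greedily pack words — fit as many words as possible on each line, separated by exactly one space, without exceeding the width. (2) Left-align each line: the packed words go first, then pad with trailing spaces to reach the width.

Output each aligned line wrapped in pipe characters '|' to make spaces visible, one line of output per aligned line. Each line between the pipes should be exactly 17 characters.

Answer: |black standard   |
|storm forest     |
|distance bird    |
|diamond box quick|
|small chapter    |
|journey light    |
|been read        |

Derivation:
Line 1: ['black', 'standard'] (min_width=14, slack=3)
Line 2: ['storm', 'forest'] (min_width=12, slack=5)
Line 3: ['distance', 'bird'] (min_width=13, slack=4)
Line 4: ['diamond', 'box', 'quick'] (min_width=17, slack=0)
Line 5: ['small', 'chapter'] (min_width=13, slack=4)
Line 6: ['journey', 'light'] (min_width=13, slack=4)
Line 7: ['been', 'read'] (min_width=9, slack=8)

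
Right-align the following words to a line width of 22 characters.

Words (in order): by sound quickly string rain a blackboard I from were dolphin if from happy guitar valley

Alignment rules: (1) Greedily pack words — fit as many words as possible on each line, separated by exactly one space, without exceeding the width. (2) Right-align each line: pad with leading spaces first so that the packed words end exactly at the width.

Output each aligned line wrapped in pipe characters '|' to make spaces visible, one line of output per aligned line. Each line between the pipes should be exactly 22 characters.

Line 1: ['by', 'sound', 'quickly'] (min_width=16, slack=6)
Line 2: ['string', 'rain', 'a'] (min_width=13, slack=9)
Line 3: ['blackboard', 'I', 'from', 'were'] (min_width=22, slack=0)
Line 4: ['dolphin', 'if', 'from', 'happy'] (min_width=21, slack=1)
Line 5: ['guitar', 'valley'] (min_width=13, slack=9)

Answer: |      by sound quickly|
|         string rain a|
|blackboard I from were|
| dolphin if from happy|
|         guitar valley|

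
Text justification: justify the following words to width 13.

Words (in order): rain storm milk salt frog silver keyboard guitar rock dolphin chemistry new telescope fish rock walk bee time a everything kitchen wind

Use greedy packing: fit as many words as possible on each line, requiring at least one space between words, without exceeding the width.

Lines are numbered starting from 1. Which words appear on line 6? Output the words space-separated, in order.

Answer: dolphin

Derivation:
Line 1: ['rain', 'storm'] (min_width=10, slack=3)
Line 2: ['milk', 'salt'] (min_width=9, slack=4)
Line 3: ['frog', 'silver'] (min_width=11, slack=2)
Line 4: ['keyboard'] (min_width=8, slack=5)
Line 5: ['guitar', 'rock'] (min_width=11, slack=2)
Line 6: ['dolphin'] (min_width=7, slack=6)
Line 7: ['chemistry', 'new'] (min_width=13, slack=0)
Line 8: ['telescope'] (min_width=9, slack=4)
Line 9: ['fish', 'rock'] (min_width=9, slack=4)
Line 10: ['walk', 'bee', 'time'] (min_width=13, slack=0)
Line 11: ['a', 'everything'] (min_width=12, slack=1)
Line 12: ['kitchen', 'wind'] (min_width=12, slack=1)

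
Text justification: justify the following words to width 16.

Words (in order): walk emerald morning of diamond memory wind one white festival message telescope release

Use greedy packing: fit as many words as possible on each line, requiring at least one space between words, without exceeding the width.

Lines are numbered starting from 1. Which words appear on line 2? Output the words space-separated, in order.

Answer: morning of

Derivation:
Line 1: ['walk', 'emerald'] (min_width=12, slack=4)
Line 2: ['morning', 'of'] (min_width=10, slack=6)
Line 3: ['diamond', 'memory'] (min_width=14, slack=2)
Line 4: ['wind', 'one', 'white'] (min_width=14, slack=2)
Line 5: ['festival', 'message'] (min_width=16, slack=0)
Line 6: ['telescope'] (min_width=9, slack=7)
Line 7: ['release'] (min_width=7, slack=9)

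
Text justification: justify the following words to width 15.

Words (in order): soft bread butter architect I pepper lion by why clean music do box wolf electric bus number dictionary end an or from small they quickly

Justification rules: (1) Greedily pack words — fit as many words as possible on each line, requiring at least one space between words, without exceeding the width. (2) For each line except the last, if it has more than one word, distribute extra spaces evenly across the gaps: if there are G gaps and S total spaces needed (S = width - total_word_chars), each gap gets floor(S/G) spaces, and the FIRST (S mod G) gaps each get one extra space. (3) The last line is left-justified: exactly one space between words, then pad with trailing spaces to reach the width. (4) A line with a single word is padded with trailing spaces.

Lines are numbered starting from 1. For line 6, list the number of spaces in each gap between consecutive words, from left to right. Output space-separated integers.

Line 1: ['soft', 'bread'] (min_width=10, slack=5)
Line 2: ['butter'] (min_width=6, slack=9)
Line 3: ['architect', 'I'] (min_width=11, slack=4)
Line 4: ['pepper', 'lion', 'by'] (min_width=14, slack=1)
Line 5: ['why', 'clean', 'music'] (min_width=15, slack=0)
Line 6: ['do', 'box', 'wolf'] (min_width=11, slack=4)
Line 7: ['electric', 'bus'] (min_width=12, slack=3)
Line 8: ['number'] (min_width=6, slack=9)
Line 9: ['dictionary', 'end'] (min_width=14, slack=1)
Line 10: ['an', 'or', 'from'] (min_width=10, slack=5)
Line 11: ['small', 'they'] (min_width=10, slack=5)
Line 12: ['quickly'] (min_width=7, slack=8)

Answer: 3 3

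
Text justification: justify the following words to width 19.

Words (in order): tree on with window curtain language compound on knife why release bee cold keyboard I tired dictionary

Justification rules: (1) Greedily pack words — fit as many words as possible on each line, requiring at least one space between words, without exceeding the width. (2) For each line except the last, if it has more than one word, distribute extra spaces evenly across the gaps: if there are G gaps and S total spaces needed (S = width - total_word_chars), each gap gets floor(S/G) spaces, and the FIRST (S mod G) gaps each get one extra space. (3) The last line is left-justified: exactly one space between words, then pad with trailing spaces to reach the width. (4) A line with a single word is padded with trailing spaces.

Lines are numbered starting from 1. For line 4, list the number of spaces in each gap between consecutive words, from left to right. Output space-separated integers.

Line 1: ['tree', 'on', 'with', 'window'] (min_width=19, slack=0)
Line 2: ['curtain', 'language'] (min_width=16, slack=3)
Line 3: ['compound', 'on', 'knife'] (min_width=17, slack=2)
Line 4: ['why', 'release', 'bee'] (min_width=15, slack=4)
Line 5: ['cold', 'keyboard', 'I'] (min_width=15, slack=4)
Line 6: ['tired', 'dictionary'] (min_width=16, slack=3)

Answer: 3 3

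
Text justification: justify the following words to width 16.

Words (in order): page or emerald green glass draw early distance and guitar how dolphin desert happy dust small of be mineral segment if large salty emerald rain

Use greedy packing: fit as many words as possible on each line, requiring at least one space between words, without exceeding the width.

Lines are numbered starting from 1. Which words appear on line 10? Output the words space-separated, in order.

Answer: rain

Derivation:
Line 1: ['page', 'or', 'emerald'] (min_width=15, slack=1)
Line 2: ['green', 'glass', 'draw'] (min_width=16, slack=0)
Line 3: ['early', 'distance'] (min_width=14, slack=2)
Line 4: ['and', 'guitar', 'how'] (min_width=14, slack=2)
Line 5: ['dolphin', 'desert'] (min_width=14, slack=2)
Line 6: ['happy', 'dust', 'small'] (min_width=16, slack=0)
Line 7: ['of', 'be', 'mineral'] (min_width=13, slack=3)
Line 8: ['segment', 'if', 'large'] (min_width=16, slack=0)
Line 9: ['salty', 'emerald'] (min_width=13, slack=3)
Line 10: ['rain'] (min_width=4, slack=12)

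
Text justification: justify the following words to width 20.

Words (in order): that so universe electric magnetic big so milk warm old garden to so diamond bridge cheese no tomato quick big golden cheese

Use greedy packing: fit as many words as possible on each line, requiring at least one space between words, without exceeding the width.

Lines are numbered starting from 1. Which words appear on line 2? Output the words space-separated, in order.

Answer: electric magnetic

Derivation:
Line 1: ['that', 'so', 'universe'] (min_width=16, slack=4)
Line 2: ['electric', 'magnetic'] (min_width=17, slack=3)
Line 3: ['big', 'so', 'milk', 'warm', 'old'] (min_width=20, slack=0)
Line 4: ['garden', 'to', 'so', 'diamond'] (min_width=20, slack=0)
Line 5: ['bridge', 'cheese', 'no'] (min_width=16, slack=4)
Line 6: ['tomato', 'quick', 'big'] (min_width=16, slack=4)
Line 7: ['golden', 'cheese'] (min_width=13, slack=7)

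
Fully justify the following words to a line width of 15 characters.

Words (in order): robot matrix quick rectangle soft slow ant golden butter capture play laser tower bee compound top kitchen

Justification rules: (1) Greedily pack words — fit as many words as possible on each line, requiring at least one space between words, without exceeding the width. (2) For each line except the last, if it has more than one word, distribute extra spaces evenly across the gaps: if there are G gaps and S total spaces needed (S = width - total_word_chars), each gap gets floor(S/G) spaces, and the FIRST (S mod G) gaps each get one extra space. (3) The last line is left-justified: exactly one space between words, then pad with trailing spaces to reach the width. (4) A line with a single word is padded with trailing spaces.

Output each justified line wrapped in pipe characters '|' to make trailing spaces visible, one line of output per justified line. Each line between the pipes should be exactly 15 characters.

Line 1: ['robot', 'matrix'] (min_width=12, slack=3)
Line 2: ['quick', 'rectangle'] (min_width=15, slack=0)
Line 3: ['soft', 'slow', 'ant'] (min_width=13, slack=2)
Line 4: ['golden', 'butter'] (min_width=13, slack=2)
Line 5: ['capture', 'play'] (min_width=12, slack=3)
Line 6: ['laser', 'tower', 'bee'] (min_width=15, slack=0)
Line 7: ['compound', 'top'] (min_width=12, slack=3)
Line 8: ['kitchen'] (min_width=7, slack=8)

Answer: |robot    matrix|
|quick rectangle|
|soft  slow  ant|
|golden   butter|
|capture    play|
|laser tower bee|
|compound    top|
|kitchen        |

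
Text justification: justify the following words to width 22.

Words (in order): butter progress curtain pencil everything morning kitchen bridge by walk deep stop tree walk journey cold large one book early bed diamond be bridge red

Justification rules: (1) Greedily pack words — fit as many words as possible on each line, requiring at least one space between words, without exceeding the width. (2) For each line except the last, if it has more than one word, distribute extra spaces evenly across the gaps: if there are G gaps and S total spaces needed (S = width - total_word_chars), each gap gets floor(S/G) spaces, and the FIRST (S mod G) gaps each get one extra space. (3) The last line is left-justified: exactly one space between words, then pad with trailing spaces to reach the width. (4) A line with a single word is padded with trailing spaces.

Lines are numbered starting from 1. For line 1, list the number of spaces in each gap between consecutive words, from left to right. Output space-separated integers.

Line 1: ['butter', 'progress'] (min_width=15, slack=7)
Line 2: ['curtain', 'pencil'] (min_width=14, slack=8)
Line 3: ['everything', 'morning'] (min_width=18, slack=4)
Line 4: ['kitchen', 'bridge', 'by', 'walk'] (min_width=22, slack=0)
Line 5: ['deep', 'stop', 'tree', 'walk'] (min_width=19, slack=3)
Line 6: ['journey', 'cold', 'large', 'one'] (min_width=22, slack=0)
Line 7: ['book', 'early', 'bed', 'diamond'] (min_width=22, slack=0)
Line 8: ['be', 'bridge', 'red'] (min_width=13, slack=9)

Answer: 8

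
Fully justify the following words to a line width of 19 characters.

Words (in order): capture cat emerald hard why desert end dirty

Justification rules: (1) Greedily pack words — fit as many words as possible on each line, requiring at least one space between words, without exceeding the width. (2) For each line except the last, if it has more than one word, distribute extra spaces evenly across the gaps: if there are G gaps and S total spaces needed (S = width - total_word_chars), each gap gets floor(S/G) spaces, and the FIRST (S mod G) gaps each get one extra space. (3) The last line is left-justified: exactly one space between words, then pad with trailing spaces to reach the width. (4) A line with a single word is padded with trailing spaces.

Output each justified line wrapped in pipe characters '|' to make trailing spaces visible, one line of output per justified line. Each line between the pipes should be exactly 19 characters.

Answer: |capture cat emerald|
|hard why desert end|
|dirty              |

Derivation:
Line 1: ['capture', 'cat', 'emerald'] (min_width=19, slack=0)
Line 2: ['hard', 'why', 'desert', 'end'] (min_width=19, slack=0)
Line 3: ['dirty'] (min_width=5, slack=14)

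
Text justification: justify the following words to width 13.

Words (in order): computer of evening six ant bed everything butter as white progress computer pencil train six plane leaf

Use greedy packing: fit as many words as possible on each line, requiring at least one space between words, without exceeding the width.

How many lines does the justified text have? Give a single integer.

Answer: 11

Derivation:
Line 1: ['computer', 'of'] (min_width=11, slack=2)
Line 2: ['evening', 'six'] (min_width=11, slack=2)
Line 3: ['ant', 'bed'] (min_width=7, slack=6)
Line 4: ['everything'] (min_width=10, slack=3)
Line 5: ['butter', 'as'] (min_width=9, slack=4)
Line 6: ['white'] (min_width=5, slack=8)
Line 7: ['progress'] (min_width=8, slack=5)
Line 8: ['computer'] (min_width=8, slack=5)
Line 9: ['pencil', 'train'] (min_width=12, slack=1)
Line 10: ['six', 'plane'] (min_width=9, slack=4)
Line 11: ['leaf'] (min_width=4, slack=9)
Total lines: 11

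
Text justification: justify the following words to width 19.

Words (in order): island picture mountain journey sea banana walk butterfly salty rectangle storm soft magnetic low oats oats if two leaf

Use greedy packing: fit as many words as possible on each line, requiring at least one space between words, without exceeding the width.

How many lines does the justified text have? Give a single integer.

Answer: 8

Derivation:
Line 1: ['island', 'picture'] (min_width=14, slack=5)
Line 2: ['mountain', 'journey'] (min_width=16, slack=3)
Line 3: ['sea', 'banana', 'walk'] (min_width=15, slack=4)
Line 4: ['butterfly', 'salty'] (min_width=15, slack=4)
Line 5: ['rectangle', 'storm'] (min_width=15, slack=4)
Line 6: ['soft', 'magnetic', 'low'] (min_width=17, slack=2)
Line 7: ['oats', 'oats', 'if', 'two'] (min_width=16, slack=3)
Line 8: ['leaf'] (min_width=4, slack=15)
Total lines: 8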